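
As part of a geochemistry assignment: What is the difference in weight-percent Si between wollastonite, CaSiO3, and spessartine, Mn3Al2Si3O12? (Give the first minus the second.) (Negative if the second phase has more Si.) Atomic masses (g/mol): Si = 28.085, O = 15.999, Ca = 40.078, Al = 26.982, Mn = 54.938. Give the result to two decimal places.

First mineral: 28.085 g Si in 116.160 g formula = 24.18 wt% Si.
Second mineral: 84.255 g Si in 495.021 g formula = 17.02 wt% Si.
24.18% − 17.02% gives a difference of 7.16 percentage points.

7.16 percentage points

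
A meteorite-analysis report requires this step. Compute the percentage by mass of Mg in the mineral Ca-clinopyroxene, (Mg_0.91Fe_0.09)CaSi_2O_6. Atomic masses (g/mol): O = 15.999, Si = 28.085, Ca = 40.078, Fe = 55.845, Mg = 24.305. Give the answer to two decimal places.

M((Mg_0.91Fe_0.09)CaSi_2O_6) = 219.386 g/mol.
Mg contributes 0.91 × 24.305 = 22.118 g per mole.
22.118/219.386 = 0.1008 → 10.08%.

10.08 mass %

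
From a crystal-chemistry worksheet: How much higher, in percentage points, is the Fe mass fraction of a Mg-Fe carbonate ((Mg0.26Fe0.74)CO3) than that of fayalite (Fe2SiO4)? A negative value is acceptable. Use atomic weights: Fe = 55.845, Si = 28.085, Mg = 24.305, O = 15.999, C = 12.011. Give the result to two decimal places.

M((Mg0.26Fe0.74)CO3) = 107.653 g/mol, so wt% Fe = 41.325/107.653 × 100 = 38.39%.
M(Fe2SiO4) = 203.771 g/mol, so wt% Fe = 111.690/203.771 × 100 = 54.81%.
38.39 − 54.81 = -16.42 pp.

-16.42 percentage points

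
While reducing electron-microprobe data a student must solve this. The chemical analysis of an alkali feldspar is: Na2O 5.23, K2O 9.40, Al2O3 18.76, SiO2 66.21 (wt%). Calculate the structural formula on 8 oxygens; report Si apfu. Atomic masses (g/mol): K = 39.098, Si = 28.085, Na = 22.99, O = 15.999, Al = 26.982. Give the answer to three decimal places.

5.23 wt% Na2O ÷ 61.979 g/mol = 0.08438 mol, giving 0.16876 Na and 0.08438 O.
9.40 wt% K2O ÷ 94.195 g/mol = 0.09979 mol, giving 0.19958 K and 0.09979 O.
18.76 wt% Al2O3 ÷ 101.961 g/mol = 0.18399 mol, giving 0.36798 Al and 0.55197 O.
66.21 wt% SiO2 ÷ 60.083 g/mol = 1.10198 mol, giving 1.10198 Si and 2.20396 O.
Oxygen sums to 2.94010; scaling by 8/2.94010 = 2.72100 puts the formula on 8 O.
Si: 1.10198 × 2.72100 = 2.998 atoms per formula unit.

2.998 Si apfu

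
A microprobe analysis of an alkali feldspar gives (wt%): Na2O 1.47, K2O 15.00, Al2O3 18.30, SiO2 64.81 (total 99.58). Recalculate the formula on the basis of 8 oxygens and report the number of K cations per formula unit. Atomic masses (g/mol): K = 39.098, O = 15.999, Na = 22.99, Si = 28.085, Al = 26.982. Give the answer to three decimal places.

0.885 K apfu

1.47 wt% Na2O ÷ 61.979 g/mol = 0.02372 mol, giving 0.04744 Na and 0.02372 O.
15.00 wt% K2O ÷ 94.195 g/mol = 0.15924 mol, giving 0.31848 K and 0.15924 O.
18.30 wt% Al2O3 ÷ 101.961 g/mol = 0.17948 mol, giving 0.35896 Al and 0.53844 O.
64.81 wt% SiO2 ÷ 60.083 g/mol = 1.07867 mol, giving 1.07867 Si and 2.15734 O.
Oxygen sums to 2.87874; scaling by 8/2.87874 = 2.77899 puts the formula on 8 O.
K: 0.31848 × 2.77899 = 0.885 atoms per formula unit.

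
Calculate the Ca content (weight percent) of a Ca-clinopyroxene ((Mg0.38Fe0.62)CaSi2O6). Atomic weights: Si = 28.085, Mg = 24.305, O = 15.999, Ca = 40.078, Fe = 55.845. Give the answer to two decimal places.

M((Mg0.38Fe0.62)CaSi2O6) = 236.102 g/mol.
Ca contributes 1 × 40.078 = 40.078 g per mole.
40.078/236.102 = 0.1697 → 16.97%.

16.97 weight percent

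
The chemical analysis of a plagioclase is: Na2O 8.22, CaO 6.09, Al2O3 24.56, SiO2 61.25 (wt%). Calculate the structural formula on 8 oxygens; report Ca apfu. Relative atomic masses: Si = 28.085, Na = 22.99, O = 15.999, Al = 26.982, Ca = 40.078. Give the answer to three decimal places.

0.289 Ca apfu

Na2O: 8.22/61.979 = 0.13263 mol → 0.26526 mol Na, 0.13263 mol O.
CaO: 6.09/56.077 = 0.10860 mol → 0.10860 mol Ca, 0.10860 mol O.
Al2O3: 24.56/101.961 = 0.24088 mol → 0.48176 mol Al, 0.72264 mol O.
SiO2: 61.25/60.083 = 1.01942 mol → 1.01942 mol Si, 2.03884 mol O.
Total oxygen = 3.00271 mol. Normalization factor = 8/3.00271 = 2.66426.
Ca per 8 O = 0.10860 × 2.66426 = 0.289.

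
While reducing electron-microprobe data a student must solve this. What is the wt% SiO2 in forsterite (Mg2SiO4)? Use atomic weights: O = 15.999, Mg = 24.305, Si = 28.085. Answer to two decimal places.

Molar mass of Mg2SiO4 = 2×24.305 + 1×28.085 + 4×15.999 = 140.691 g/mol.
Each formula unit contains 1 Si, equivalent to 1/1 = 1.0000 mol SiO2.
M(SiO2) = 1×28.085 + 2×15.999 = 60.083 g/mol.
Mass of SiO2 per formula unit = 1.0000 × 60.083 = 60.083 g.
SiO2 wt% = 60.083 / 140.691 × 100 = 42.71%.

42.71 wt%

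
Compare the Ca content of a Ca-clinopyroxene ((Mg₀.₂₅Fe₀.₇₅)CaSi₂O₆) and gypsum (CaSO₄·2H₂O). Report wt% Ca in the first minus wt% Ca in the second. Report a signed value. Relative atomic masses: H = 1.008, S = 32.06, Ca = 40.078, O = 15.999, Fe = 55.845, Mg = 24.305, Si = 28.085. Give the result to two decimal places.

Ca in (Mg₀.₂₅Fe₀.₇₅)CaSi₂O₆: molar mass 240.202 g/mol; 1×40.078 = 40.078 g → 16.69 wt%.
Ca in CaSO₄·2H₂O: molar mass 172.164 g/mol; 1×40.078 = 40.078 g → 23.28 wt%.
Difference = 16.69 − 23.28 = -6.59 percentage points.

-6.59 percentage points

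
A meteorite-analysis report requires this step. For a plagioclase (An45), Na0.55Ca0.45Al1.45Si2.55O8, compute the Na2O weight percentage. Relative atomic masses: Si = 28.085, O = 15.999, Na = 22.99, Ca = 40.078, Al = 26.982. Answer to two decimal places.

M(Na0.55Ca0.45Al1.45Si2.55O8) = 269.412 g/mol; M(Na2O) = 61.979 g/mol.
Moles Na2O per formula unit = 0.55 Na ÷ 2 = 0.2750.
Na2O fraction = (0.2750 × 61.979) / 269.412 = 17.044/269.412 = 0.0633.

6.33 wt%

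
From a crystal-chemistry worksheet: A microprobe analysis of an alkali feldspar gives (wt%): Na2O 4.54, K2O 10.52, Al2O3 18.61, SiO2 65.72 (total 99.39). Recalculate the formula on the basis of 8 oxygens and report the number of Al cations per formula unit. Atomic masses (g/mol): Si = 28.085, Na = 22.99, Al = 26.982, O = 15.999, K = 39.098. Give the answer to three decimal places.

4.54 wt% Na2O ÷ 61.979 g/mol = 0.07325 mol, giving 0.14650 Na and 0.07325 O.
10.52 wt% K2O ÷ 94.195 g/mol = 0.11168 mol, giving 0.22336 K and 0.11168 O.
18.61 wt% Al2O3 ÷ 101.961 g/mol = 0.18252 mol, giving 0.36504 Al and 0.54756 O.
65.72 wt% SiO2 ÷ 60.083 g/mol = 1.09382 mol, giving 1.09382 Si and 2.18764 O.
Oxygen sums to 2.92013; scaling by 8/2.92013 = 2.73960 puts the formula on 8 O.
Al: 0.36504 × 2.73960 = 1.000 atoms per formula unit.

1.000 Al apfu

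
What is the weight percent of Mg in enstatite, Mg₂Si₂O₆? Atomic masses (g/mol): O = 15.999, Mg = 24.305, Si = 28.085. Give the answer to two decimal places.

M(Mg₂Si₂O₆) = 200.774 g/mol.
Mg contributes 2 × 24.305 = 48.610 g per mole.
48.610/200.774 = 0.2421 → 24.21%.

24.21 wt%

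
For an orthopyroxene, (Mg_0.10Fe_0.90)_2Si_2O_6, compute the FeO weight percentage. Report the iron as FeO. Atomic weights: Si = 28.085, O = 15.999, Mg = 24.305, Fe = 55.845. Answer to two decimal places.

M((Mg_0.10Fe_0.90)_2Si_2O_6) = 257.546 g/mol; M(FeO) = 71.844 g/mol.
Moles FeO per formula unit = 1.80 Fe ÷ 1 = 1.8000.
FeO fraction = (1.8000 × 71.844) / 257.546 = 129.319/257.546 = 0.5021.

50.21 wt%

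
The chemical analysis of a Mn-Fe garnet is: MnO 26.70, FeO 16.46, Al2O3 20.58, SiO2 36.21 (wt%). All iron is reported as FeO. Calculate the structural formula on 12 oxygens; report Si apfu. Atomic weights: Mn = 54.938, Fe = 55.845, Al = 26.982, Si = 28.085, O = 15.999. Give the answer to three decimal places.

2.993 Si apfu

MnO (M=70.937): mol = 0.37639; Mn = 0.37639, O = 0.37639.
FeO (M=71.844): mol = 0.22911; Fe = 0.22911, O = 0.22911.
Al2O3 (M=101.961): mol = 0.20184; Al = 0.40368, O = 0.60552.
SiO2 (M=60.083): mol = 0.60267; Si = 0.60267, O = 1.20534.
ΣO = 2.41636; factor = 12/ΣO = 4.96615.
Si apfu = 0.60267 × 4.96615 = 2.993.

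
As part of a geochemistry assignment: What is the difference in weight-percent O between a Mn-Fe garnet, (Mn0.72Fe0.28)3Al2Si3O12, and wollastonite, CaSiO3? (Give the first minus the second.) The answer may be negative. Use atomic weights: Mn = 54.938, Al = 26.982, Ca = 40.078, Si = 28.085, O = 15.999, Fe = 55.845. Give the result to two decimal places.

First mineral: 191.988 g O in 495.783 g formula = 38.72 wt% O.
Second mineral: 47.997 g O in 116.160 g formula = 41.32 wt% O.
38.72% − 41.32% gives a difference of -2.60 percentage points.

-2.60 percentage points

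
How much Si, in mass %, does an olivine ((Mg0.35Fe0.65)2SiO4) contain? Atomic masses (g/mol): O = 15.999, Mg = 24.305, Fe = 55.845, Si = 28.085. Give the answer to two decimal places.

15.46 mass %

M((Mg0.35Fe0.65)2SiO4) = 181.693 g/mol.
Si contributes 1 × 28.085 = 28.085 g per mole.
28.085/181.693 = 0.1546 → 15.46%.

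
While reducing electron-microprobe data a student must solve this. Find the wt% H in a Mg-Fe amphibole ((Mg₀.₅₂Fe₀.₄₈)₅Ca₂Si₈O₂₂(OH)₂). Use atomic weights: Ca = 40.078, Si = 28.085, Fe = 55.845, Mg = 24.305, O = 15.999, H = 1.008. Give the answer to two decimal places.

0.23 wt%

M((Mg₀.₅₂Fe₀.₄₈)₅Ca₂Si₈O₂₂(OH)₂) = 888.049 g/mol.
H contributes 2 × 1.008 = 2.016 g per mole.
2.016/888.049 = 0.0023 → 0.23%.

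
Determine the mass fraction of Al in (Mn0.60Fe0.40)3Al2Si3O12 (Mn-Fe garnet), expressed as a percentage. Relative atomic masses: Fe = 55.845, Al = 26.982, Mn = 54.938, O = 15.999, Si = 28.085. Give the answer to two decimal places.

Molar mass of (Mn0.60Fe0.40)3Al2Si3O12: 1.80*54.938 + 1.20*55.845 + 2*26.982 + 3*28.085 + 12*15.999 = 496.109 g/mol.
Mass of Al per formula unit: 2 × 26.982 = 53.964 g.
Weight fraction Al = 53.964 / 496.109 = 0.1088.

10.88 mass %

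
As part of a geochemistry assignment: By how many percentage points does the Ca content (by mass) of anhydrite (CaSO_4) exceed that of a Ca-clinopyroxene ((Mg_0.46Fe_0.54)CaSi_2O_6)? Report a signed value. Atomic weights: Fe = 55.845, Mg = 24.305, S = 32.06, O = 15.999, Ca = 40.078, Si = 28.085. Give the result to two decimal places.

12.28 percentage points

M(CaSO_4) = 136.134 g/mol, so wt% Ca = 40.078/136.134 × 100 = 29.44%.
M((Mg_0.46Fe_0.54)CaSi_2O_6) = 233.579 g/mol, so wt% Ca = 40.078/233.579 × 100 = 17.16%.
29.44 − 17.16 = 12.28 pp.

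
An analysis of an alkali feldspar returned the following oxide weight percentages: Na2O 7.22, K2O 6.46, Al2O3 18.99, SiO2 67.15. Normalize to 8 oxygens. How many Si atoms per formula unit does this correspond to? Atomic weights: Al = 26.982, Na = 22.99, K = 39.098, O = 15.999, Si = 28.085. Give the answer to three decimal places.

Na2O (M=61.979): mol = 0.11649; Na = 0.23298, O = 0.11649.
K2O (M=94.195): mol = 0.06858; K = 0.13716, O = 0.06858.
Al2O3 (M=101.961): mol = 0.18625; Al = 0.37250, O = 0.55875.
SiO2 (M=60.083): mol = 1.11762; Si = 1.11762, O = 2.23524.
ΣO = 2.97906; factor = 8/ΣO = 2.68541.
Si apfu = 1.11762 × 2.68541 = 3.001.

3.001 Si apfu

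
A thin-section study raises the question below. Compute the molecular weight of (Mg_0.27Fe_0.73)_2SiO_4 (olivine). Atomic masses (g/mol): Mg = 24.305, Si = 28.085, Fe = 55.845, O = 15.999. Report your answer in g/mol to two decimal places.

186.74 g/mol

The formula mass is the sum 0.54(24.305) + 1.46(55.845) + 1(28.085) + 4(15.999).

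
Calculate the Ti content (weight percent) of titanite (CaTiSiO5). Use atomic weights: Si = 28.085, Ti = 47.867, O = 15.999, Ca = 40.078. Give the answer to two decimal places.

M(CaTiSiO5) = 196.025 g/mol.
Ti contributes 1 × 47.867 = 47.867 g per mole.
47.867/196.025 = 0.2442 → 24.42%.

24.42 weight percent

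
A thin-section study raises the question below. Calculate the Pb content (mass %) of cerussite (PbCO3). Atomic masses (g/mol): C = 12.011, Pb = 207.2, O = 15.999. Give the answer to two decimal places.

Molar mass of PbCO3: 1×207.2 + 1×12.011 + 3×15.999 = 267.208 g/mol.
Mass of Pb per formula unit: 1 × 207.2 = 207.200 g.
Weight fraction Pb = 207.200 / 267.208 = 0.7754.

77.54 mass %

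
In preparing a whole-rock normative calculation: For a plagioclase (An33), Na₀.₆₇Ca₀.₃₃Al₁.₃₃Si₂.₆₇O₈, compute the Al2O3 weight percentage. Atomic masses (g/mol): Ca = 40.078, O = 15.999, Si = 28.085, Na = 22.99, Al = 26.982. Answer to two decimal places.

25.35 wt%

Molar mass of Na₀.₆₇Ca₀.₃₃Al₁.₃₃Si₂.₆₇O₈ = 0.67×22.99 + 0.33×40.078 + 1.33×26.982 + 2.67×28.085 + 8×15.999 = 267.494 g/mol.
Each formula unit contains 1.33 Al, equivalent to 1.33/2 = 0.6650 mol Al2O3.
M(Al2O3) = 2×26.982 + 3×15.999 = 101.961 g/mol.
Mass of Al2O3 per formula unit = 0.6650 × 101.961 = 67.804 g.
Al2O3 wt% = 67.804 / 267.494 × 100 = 25.35%.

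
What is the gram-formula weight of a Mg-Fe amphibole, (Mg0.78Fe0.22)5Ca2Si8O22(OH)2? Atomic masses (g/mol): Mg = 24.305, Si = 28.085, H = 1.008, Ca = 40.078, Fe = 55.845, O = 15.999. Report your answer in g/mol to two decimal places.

847.05 g/mol

M = 3.90·24.305 + 1.10·55.845 + 2·40.078 + 8·28.085 + 24·15.999 + 2·1.008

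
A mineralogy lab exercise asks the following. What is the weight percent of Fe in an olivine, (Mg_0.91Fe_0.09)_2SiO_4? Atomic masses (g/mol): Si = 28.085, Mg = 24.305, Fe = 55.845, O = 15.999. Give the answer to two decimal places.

6.87 weight percent

M((Mg_0.91Fe_0.09)_2SiO_4) = 146.368 g/mol.
Fe contributes 0.18 × 55.845 = 10.052 g per mole.
10.052/146.368 = 0.0687 → 6.87%.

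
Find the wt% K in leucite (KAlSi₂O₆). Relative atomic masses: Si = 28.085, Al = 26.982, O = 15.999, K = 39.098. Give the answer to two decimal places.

17.91 weight percent

Formula mass = 1×39.098 + 1×26.982 + 2×28.085 + 6×15.999 = 218.244 g/mol, of which 39.098 g is K.
So K makes up 39.098/218.244 = 0.1791 of the mass, i.e. 17.91%.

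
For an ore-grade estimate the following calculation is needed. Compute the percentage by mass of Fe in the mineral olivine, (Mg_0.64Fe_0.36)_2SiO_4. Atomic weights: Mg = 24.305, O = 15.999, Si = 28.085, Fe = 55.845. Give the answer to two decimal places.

Molar mass of (Mg_0.64Fe_0.36)_2SiO_4: 1.28*24.305 + 0.72*55.845 + 1*28.085 + 4*15.999 = 163.400 g/mol.
Mass of Fe per formula unit: 0.72 × 55.845 = 40.208 g.
Weight fraction Fe = 40.208 / 163.400 = 0.2461.

24.61 wt%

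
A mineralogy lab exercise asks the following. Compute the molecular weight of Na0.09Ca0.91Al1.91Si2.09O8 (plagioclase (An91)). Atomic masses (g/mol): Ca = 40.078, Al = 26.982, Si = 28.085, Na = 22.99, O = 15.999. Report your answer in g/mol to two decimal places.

The formula mass is the sum 0.09·22.99 + 0.91·40.078 + 1.91·26.982 + 2.09·28.085 + 8·15.999.

276.77 g/mol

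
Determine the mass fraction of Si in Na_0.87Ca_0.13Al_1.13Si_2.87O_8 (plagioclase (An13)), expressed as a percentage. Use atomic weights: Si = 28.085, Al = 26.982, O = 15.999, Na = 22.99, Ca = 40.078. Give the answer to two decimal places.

30.50 wt%

Molar mass of Na_0.87Ca_0.13Al_1.13Si_2.87O_8: 0.87×22.99 + 0.13×40.078 + 1.13×26.982 + 2.87×28.085 + 8×15.999 = 264.297 g/mol.
Mass of Si per formula unit: 2.87 × 28.085 = 80.604 g.
Weight fraction Si = 80.604 / 264.297 = 0.3050.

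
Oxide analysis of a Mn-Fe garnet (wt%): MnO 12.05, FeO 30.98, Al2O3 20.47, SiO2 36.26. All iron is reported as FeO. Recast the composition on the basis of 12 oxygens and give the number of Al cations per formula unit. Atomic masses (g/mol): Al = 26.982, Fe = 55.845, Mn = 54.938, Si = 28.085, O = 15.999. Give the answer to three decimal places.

1.999 Al apfu

MnO: 12.05/70.937 = 0.16987 mol → 0.16987 mol Mn, 0.16987 mol O.
FeO: 30.98/71.844 = 0.43121 mol → 0.43121 mol Fe, 0.43121 mol O.
Al2O3: 20.47/101.961 = 0.20076 mol → 0.40152 mol Al, 0.60228 mol O.
SiO2: 36.26/60.083 = 0.60350 mol → 0.60350 mol Si, 1.20700 mol O.
Total oxygen = 2.41036 mol. Normalization factor = 12/2.41036 = 4.97851.
Al per 12 O = 0.40152 × 4.97851 = 1.999.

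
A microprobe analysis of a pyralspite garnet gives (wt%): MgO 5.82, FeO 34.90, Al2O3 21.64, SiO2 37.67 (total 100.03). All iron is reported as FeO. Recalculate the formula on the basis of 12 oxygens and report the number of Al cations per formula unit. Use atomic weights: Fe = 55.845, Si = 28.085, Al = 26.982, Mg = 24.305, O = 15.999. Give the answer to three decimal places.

2.021 Al apfu

MgO (M=40.304): mol = 0.14440; Mg = 0.14440, O = 0.14440.
FeO (M=71.844): mol = 0.48577; Fe = 0.48577, O = 0.48577.
Al2O3 (M=101.961): mol = 0.21224; Al = 0.42448, O = 0.63672.
SiO2 (M=60.083): mol = 0.62697; Si = 0.62697, O = 1.25394.
ΣO = 2.52083; factor = 12/ΣO = 4.76034.
Al apfu = 0.42448 × 4.76034 = 2.021.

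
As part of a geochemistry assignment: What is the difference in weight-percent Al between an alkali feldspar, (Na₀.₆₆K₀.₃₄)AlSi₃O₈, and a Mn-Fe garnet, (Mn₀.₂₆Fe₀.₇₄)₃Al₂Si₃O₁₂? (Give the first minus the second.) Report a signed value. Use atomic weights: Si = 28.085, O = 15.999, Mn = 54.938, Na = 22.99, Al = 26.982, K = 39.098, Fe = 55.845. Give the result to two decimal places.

First mineral: 26.982 g Al in 267.696 g formula = 10.08 wt% Al.
Second mineral: 53.964 g Al in 497.035 g formula = 10.86 wt% Al.
10.08% − 10.86% gives a difference of -0.78 percentage points.

-0.78 percentage points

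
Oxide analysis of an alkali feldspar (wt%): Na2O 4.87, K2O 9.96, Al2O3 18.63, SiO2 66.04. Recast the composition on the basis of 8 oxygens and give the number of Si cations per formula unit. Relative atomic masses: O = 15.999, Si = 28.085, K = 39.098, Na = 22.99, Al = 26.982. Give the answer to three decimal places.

3.000 Si apfu

4.87 wt% Na2O ÷ 61.979 g/mol = 0.07858 mol, giving 0.15716 Na and 0.07858 O.
9.96 wt% K2O ÷ 94.195 g/mol = 0.10574 mol, giving 0.21148 K and 0.10574 O.
18.63 wt% Al2O3 ÷ 101.961 g/mol = 0.18272 mol, giving 0.36544 Al and 0.54816 O.
66.04 wt% SiO2 ÷ 60.083 g/mol = 1.09915 mol, giving 1.09915 Si and 2.19830 O.
Oxygen sums to 2.93078; scaling by 8/2.93078 = 2.72965 puts the formula on 8 O.
Si: 1.09915 × 2.72965 = 3.000 atoms per formula unit.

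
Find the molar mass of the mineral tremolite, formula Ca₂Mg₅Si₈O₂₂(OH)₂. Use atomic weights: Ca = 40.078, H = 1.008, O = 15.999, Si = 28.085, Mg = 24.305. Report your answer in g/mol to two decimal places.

812.35 g/mol

Ca: 2 × 40.078 = 80.1560
Mg: 5 × 24.305 = 121.5250
Si: 8 × 28.085 = 224.6800
O: 24 × 15.999 = 383.9760
H: 2 × 1.008 = 2.0160
Summing the contributions gives the formula mass.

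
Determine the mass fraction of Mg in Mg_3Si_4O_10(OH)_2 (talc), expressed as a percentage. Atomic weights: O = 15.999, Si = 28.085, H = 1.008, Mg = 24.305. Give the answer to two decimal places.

19.23 mass %

Molar mass of Mg_3Si_4O_10(OH)_2: 3·24.305 + 4·28.085 + 12·15.999 + 2·1.008 = 379.259 g/mol.
Mass of Mg per formula unit: 3 × 24.305 = 72.915 g.
Weight fraction Mg = 72.915 / 379.259 = 0.1923.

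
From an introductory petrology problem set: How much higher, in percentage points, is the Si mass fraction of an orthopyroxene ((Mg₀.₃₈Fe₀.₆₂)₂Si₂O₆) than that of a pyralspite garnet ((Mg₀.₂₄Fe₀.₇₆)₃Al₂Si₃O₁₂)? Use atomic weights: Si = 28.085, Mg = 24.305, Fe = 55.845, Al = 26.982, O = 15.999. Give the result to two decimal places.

Si in (Mg₀.₃₈Fe₀.₆₂)₂Si₂O₆: molar mass 239.884 g/mol; 2×28.085 = 56.170 g → 23.42 wt%.
Si in (Mg₀.₂₄Fe₀.₇₆)₃Al₂Si₃O₁₂: molar mass 475.033 g/mol; 3×28.085 = 84.255 g → 17.74 wt%.
Difference = 23.42 − 17.74 = 5.68 percentage points.

5.68 percentage points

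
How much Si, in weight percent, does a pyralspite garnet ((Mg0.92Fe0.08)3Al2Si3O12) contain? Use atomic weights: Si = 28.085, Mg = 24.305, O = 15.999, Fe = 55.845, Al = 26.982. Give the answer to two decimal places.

20.52 weight percent

Molar mass of (Mg0.92Fe0.08)3Al2Si3O12: 2.76×24.305 + 0.24×55.845 + 2×26.982 + 3×28.085 + 12×15.999 = 410.692 g/mol.
Mass of Si per formula unit: 3 × 28.085 = 84.255 g.
Weight fraction Si = 84.255 / 410.692 = 0.2052.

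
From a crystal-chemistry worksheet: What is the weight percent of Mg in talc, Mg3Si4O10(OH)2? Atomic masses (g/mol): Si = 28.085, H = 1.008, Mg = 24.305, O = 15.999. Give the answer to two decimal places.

Molar mass of Mg3Si4O10(OH)2: 3*24.305 + 4*28.085 + 12*15.999 + 2*1.008 = 379.259 g/mol.
Mass of Mg per formula unit: 3 × 24.305 = 72.915 g.
Weight fraction Mg = 72.915 / 379.259 = 0.1923.

19.23 weight percent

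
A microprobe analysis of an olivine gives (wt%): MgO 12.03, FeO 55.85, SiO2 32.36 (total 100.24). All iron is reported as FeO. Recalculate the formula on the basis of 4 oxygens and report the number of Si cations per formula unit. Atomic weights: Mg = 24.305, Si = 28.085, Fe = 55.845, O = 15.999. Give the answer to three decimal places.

12.03 wt% MgO ÷ 40.304 g/mol = 0.29848 mol, giving 0.29848 Mg and 0.29848 O.
55.85 wt% FeO ÷ 71.844 g/mol = 0.77738 mol, giving 0.77738 Fe and 0.77738 O.
32.36 wt% SiO2 ÷ 60.083 g/mol = 0.53859 mol, giving 0.53859 Si and 1.07718 O.
Oxygen sums to 2.15304; scaling by 4/2.15304 = 1.85784 puts the formula on 4 O.
Si: 0.53859 × 1.85784 = 1.001 atoms per formula unit.

1.001 Si apfu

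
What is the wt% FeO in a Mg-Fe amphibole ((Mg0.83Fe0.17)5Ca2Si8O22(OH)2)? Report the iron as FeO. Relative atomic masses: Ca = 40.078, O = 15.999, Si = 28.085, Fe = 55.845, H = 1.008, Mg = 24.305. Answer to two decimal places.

7.28 wt%

Molar mass of (Mg0.83Fe0.17)5Ca2Si8O22(OH)2 = 4.15*24.305 + 0.85*55.845 + 2*40.078 + 8*28.085 + 24*15.999 + 2*1.008 = 839.162 g/mol.
Each formula unit contains 0.85 Fe, equivalent to 0.85/1 = 0.8500 mol FeO.
M(FeO) = 1×55.845 + 1×15.999 = 71.844 g/mol.
Mass of FeO per formula unit = 0.8500 × 71.844 = 61.067 g.
FeO wt% = 61.067 / 839.162 × 100 = 7.28%.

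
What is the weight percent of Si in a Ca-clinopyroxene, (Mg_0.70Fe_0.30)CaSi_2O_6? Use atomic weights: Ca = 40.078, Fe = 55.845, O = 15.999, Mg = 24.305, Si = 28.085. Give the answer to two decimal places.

24.85 mass %

Formula mass = 0.70*24.305 + 0.30*55.845 + 1*40.078 + 2*28.085 + 6*15.999 = 226.009 g/mol, of which 56.170 g is Si.
So Si makes up 56.170/226.009 = 0.2485 of the mass, i.e. 24.85%.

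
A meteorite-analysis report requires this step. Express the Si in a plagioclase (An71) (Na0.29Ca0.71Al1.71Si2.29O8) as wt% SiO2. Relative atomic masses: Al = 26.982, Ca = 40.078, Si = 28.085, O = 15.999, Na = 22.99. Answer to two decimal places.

M(Na0.29Ca0.71Al1.71Si2.29O8) = 273.568 g/mol; M(SiO2) = 60.083 g/mol.
Moles SiO2 per formula unit = 2.29 Si ÷ 1 = 2.2900.
SiO2 fraction = (2.2900 × 60.083) / 273.568 = 137.590/273.568 = 0.5029.

50.29 wt%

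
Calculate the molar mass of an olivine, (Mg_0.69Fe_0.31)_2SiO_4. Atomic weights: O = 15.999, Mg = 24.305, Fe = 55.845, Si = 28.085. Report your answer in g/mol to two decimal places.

160.25 g/mol

The formula mass is the sum 1.38*24.305 + 0.62*55.845 + 1*28.085 + 4*15.999.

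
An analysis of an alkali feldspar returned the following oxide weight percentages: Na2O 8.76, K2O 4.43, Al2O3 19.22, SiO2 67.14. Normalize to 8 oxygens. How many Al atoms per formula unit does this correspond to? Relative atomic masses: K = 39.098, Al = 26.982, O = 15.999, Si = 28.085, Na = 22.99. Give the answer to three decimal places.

Na2O (M=61.979): mol = 0.14134; Na = 0.28268, O = 0.14134.
K2O (M=94.195): mol = 0.04703; K = 0.09406, O = 0.04703.
Al2O3 (M=101.961): mol = 0.18850; Al = 0.37700, O = 0.56550.
SiO2 (M=60.083): mol = 1.11745; Si = 1.11745, O = 2.23490.
ΣO = 2.98877; factor = 8/ΣO = 2.67669.
Al apfu = 0.37700 × 2.67669 = 1.009.

1.009 Al apfu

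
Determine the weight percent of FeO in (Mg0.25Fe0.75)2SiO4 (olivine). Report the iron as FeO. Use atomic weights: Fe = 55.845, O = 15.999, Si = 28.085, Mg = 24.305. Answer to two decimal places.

M((Mg0.25Fe0.75)2SiO4) = 188.001 g/mol; M(FeO) = 71.844 g/mol.
Moles FeO per formula unit = 1.50 Fe ÷ 1 = 1.5000.
FeO fraction = (1.5000 × 71.844) / 188.001 = 107.766/188.001 = 0.5732.

57.32 wt%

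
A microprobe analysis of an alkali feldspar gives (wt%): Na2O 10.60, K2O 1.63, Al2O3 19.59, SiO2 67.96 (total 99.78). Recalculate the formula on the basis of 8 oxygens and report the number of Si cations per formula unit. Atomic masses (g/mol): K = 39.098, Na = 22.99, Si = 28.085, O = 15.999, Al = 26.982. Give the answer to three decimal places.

2.989 Si apfu

Na2O (M=61.979): mol = 0.17103; Na = 0.34206, O = 0.17103.
K2O (M=94.195): mol = 0.01730; K = 0.03460, O = 0.01730.
Al2O3 (M=101.961): mol = 0.19213; Al = 0.38426, O = 0.57639.
SiO2 (M=60.083): mol = 1.13110; Si = 1.13110, O = 2.26220.
ΣO = 3.02692; factor = 8/ΣO = 2.64295.
Si apfu = 1.13110 × 2.64295 = 2.989.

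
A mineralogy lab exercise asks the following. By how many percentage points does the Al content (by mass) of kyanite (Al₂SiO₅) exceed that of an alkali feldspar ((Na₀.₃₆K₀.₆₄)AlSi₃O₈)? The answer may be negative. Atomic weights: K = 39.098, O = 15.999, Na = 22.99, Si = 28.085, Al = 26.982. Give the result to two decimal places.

23.40 percentage points

M(Al₂SiO₅) = 162.044 g/mol, so wt% Al = 53.964/162.044 × 100 = 33.30%.
M((Na₀.₃₆K₀.₆₄)AlSi₃O₈) = 272.528 g/mol, so wt% Al = 26.982/272.528 × 100 = 9.90%.
33.30 − 9.90 = 23.40 pp.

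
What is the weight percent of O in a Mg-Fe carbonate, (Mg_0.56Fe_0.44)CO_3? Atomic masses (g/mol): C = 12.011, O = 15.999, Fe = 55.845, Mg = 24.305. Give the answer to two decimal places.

48.88 weight percent

M((Mg_0.56Fe_0.44)CO_3) = 98.191 g/mol.
O contributes 3 × 15.999 = 47.997 g per mole.
47.997/98.191 = 0.4888 → 48.88%.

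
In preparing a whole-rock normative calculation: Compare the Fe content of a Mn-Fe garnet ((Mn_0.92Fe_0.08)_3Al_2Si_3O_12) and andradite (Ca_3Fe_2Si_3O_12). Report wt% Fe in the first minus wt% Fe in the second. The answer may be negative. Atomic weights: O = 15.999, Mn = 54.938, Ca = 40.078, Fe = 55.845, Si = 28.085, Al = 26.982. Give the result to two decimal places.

-19.27 percentage points

Fe in (Mn_0.92Fe_0.08)_3Al_2Si_3O_12: molar mass 495.239 g/mol; 0.24×55.845 = 13.403 g → 2.71 wt%.
Fe in Ca_3Fe_2Si_3O_12: molar mass 508.167 g/mol; 2×55.845 = 111.690 g → 21.98 wt%.
Difference = 2.71 − 21.98 = -19.27 percentage points.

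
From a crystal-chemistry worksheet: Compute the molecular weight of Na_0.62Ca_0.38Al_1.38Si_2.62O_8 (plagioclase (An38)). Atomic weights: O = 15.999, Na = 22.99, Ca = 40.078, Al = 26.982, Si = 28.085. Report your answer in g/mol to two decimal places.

The formula mass is the sum 0.62*22.99 + 0.38*40.078 + 1.38*26.982 + 2.62*28.085 + 8*15.999.

268.29 g/mol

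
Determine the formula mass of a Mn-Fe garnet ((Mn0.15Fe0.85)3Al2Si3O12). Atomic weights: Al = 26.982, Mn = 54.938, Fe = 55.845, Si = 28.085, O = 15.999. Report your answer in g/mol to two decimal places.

497.33 g/mol

M = 0.45·54.938 + 2.55·55.845 + 2·26.982 + 3·28.085 + 12·15.999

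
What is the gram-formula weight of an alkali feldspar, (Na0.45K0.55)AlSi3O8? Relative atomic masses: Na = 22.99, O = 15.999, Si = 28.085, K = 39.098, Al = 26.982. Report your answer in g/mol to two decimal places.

271.08 g/mol

M = 0.45·22.99 + 0.55·39.098 + 1·26.982 + 3·28.085 + 8·15.999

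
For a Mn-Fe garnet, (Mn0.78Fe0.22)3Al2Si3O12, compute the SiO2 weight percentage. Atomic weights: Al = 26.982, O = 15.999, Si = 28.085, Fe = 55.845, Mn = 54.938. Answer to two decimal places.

Molar mass of (Mn0.78Fe0.22)3Al2Si3O12 = 2.34×54.938 + 0.66×55.845 + 2×26.982 + 3×28.085 + 12×15.999 = 495.620 g/mol.
Each formula unit contains 3 Si, equivalent to 3/1 = 3.0000 mol SiO2.
M(SiO2) = 1×28.085 + 2×15.999 = 60.083 g/mol.
Mass of SiO2 per formula unit = 3.0000 × 60.083 = 180.249 g.
SiO2 wt% = 180.249 / 495.620 × 100 = 36.37%.

36.37 wt%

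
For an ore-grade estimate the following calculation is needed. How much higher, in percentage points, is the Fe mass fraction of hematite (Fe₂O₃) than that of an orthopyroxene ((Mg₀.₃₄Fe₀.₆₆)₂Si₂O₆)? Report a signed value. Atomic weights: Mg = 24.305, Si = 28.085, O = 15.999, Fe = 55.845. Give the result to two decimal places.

39.53 percentage points

First mineral: 111.690 g Fe in 159.687 g formula = 69.94 wt% Fe.
Second mineral: 73.715 g Fe in 242.407 g formula = 30.41 wt% Fe.
69.94% − 30.41% gives a difference of 39.53 percentage points.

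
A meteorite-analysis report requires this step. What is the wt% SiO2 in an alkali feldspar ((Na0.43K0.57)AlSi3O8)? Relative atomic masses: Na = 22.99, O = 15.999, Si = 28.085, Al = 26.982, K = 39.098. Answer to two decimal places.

66.41 wt%

Formula mass = 271.401 g/mol.
3 Si → 3.0000 mol SiO2 per formula unit; M(SiO2) = 60.083, so SiO2 mass = 180.249 g.
180.249/271.401 × 100 = 66.41 wt%.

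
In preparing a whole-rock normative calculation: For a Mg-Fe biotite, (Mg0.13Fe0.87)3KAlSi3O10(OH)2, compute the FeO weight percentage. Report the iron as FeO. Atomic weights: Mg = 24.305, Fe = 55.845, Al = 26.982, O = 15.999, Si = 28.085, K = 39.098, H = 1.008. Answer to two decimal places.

M((Mg0.13Fe0.87)3KAlSi3O10(OH)2) = 499.573 g/mol; M(FeO) = 71.844 g/mol.
Moles FeO per formula unit = 2.61 Fe ÷ 1 = 2.6100.
FeO fraction = (2.6100 × 71.844) / 499.573 = 187.513/499.573 = 0.3753.

37.53 wt%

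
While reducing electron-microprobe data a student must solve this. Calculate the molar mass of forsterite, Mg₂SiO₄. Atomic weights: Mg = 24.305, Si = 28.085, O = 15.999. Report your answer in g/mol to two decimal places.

140.69 g/mol

Mg: 2 × 24.305 = 48.6100
Si: 1 × 28.085 = 28.0850
O: 4 × 15.999 = 63.9960
Summing the contributions gives the formula mass.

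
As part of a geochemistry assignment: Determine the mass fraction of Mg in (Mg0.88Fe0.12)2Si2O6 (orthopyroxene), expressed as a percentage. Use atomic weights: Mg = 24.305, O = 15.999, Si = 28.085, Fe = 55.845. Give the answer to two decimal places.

M((Mg0.88Fe0.12)2Si2O6) = 208.344 g/mol.
Mg contributes 1.76 × 24.305 = 42.777 g per mole.
42.777/208.344 = 0.2053 → 20.53%.

20.53 mass %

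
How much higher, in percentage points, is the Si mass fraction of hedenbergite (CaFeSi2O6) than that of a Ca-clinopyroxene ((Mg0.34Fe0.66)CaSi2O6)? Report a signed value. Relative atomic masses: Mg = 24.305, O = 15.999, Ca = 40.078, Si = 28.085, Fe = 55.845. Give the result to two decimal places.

M(CaFeSi2O6) = 248.087 g/mol, so wt% Si = 56.170/248.087 × 100 = 22.64%.
M((Mg0.34Fe0.66)CaSi2O6) = 237.363 g/mol, so wt% Si = 56.170/237.363 × 100 = 23.66%.
22.64 − 23.66 = -1.02 pp.

-1.02 percentage points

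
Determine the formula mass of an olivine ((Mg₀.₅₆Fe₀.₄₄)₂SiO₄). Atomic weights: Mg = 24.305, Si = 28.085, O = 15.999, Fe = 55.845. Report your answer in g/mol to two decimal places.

M = 1.12*24.305 + 0.88*55.845 + 1*28.085 + 4*15.999

168.45 g/mol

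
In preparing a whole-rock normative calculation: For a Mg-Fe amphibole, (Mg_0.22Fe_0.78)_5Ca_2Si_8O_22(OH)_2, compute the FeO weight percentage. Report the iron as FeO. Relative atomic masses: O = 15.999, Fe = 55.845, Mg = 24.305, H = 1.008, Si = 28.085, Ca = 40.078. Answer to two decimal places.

29.96 wt%

M((Mg_0.22Fe_0.78)_5Ca_2Si_8O_22(OH)_2) = 935.359 g/mol; M(FeO) = 71.844 g/mol.
Moles FeO per formula unit = 3.90 Fe ÷ 1 = 3.9000.
FeO fraction = (3.9000 × 71.844) / 935.359 = 280.192/935.359 = 0.2996.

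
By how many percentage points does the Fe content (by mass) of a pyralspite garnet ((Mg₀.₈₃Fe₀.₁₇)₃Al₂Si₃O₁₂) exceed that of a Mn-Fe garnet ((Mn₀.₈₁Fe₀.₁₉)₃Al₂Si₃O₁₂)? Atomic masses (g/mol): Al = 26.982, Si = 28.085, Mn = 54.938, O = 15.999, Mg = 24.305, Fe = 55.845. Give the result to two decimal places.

Fe in (Mg₀.₈₃Fe₀.₁₇)₃Al₂Si₃O₁₂: molar mass 419.207 g/mol; 0.51×55.845 = 28.481 g → 6.79 wt%.
Fe in (Mn₀.₈₁Fe₀.₁₉)₃Al₂Si₃O₁₂: molar mass 495.538 g/mol; 0.57×55.845 = 31.832 g → 6.42 wt%.
Difference = 6.79 − 6.42 = 0.37 percentage points.

0.37 percentage points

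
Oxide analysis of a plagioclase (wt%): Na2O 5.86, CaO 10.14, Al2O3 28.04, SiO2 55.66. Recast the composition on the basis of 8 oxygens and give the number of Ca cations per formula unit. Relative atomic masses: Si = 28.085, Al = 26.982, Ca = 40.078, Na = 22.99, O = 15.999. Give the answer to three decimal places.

Na2O: 5.86/61.979 = 0.09455 mol → 0.18910 mol Na, 0.09455 mol O.
CaO: 10.14/56.077 = 0.18082 mol → 0.18082 mol Ca, 0.18082 mol O.
Al2O3: 28.04/101.961 = 0.27501 mol → 0.55002 mol Al, 0.82503 mol O.
SiO2: 55.66/60.083 = 0.92639 mol → 0.92639 mol Si, 1.85278 mol O.
Total oxygen = 2.95318 mol. Normalization factor = 8/2.95318 = 2.70894.
Ca per 8 O = 0.18082 × 2.70894 = 0.490.

0.490 Ca apfu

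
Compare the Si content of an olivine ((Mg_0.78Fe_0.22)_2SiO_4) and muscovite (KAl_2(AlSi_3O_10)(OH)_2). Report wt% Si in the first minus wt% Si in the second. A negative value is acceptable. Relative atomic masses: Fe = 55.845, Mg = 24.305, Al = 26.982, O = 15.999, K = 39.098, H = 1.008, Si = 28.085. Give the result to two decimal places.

Si in (Mg_0.78Fe_0.22)_2SiO_4: molar mass 154.569 g/mol; 1×28.085 = 28.085 g → 18.17 wt%.
Si in KAl_2(AlSi_3O_10)(OH)_2: molar mass 398.303 g/mol; 3×28.085 = 84.255 g → 21.15 wt%.
Difference = 18.17 − 21.15 = -2.98 percentage points.

-2.98 percentage points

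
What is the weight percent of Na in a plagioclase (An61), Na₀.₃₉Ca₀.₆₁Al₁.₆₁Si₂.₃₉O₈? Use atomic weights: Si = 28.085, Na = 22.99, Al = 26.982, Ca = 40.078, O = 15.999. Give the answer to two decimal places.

M(Na₀.₃₉Ca₀.₆₁Al₁.₆₁Si₂.₃₉O₈) = 271.970 g/mol.
Na contributes 0.39 × 22.99 = 8.966 g per mole.
8.966/271.970 = 0.0330 → 3.30%.

3.30 mass %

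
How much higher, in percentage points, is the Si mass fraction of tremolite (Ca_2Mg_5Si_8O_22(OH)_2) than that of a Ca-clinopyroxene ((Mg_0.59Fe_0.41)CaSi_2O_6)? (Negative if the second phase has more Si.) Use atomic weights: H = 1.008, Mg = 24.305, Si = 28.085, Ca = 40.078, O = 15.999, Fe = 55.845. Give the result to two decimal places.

3.18 percentage points

M(Ca_2Mg_5Si_8O_22(OH)_2) = 812.353 g/mol, so wt% Si = 224.680/812.353 × 100 = 27.66%.
M((Mg_0.59Fe_0.41)CaSi_2O_6) = 229.478 g/mol, so wt% Si = 56.170/229.478 × 100 = 24.48%.
27.66 − 24.48 = 3.18 pp.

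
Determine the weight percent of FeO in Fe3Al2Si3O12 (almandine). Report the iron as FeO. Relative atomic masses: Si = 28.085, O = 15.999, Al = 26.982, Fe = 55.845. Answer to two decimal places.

43.30 wt%

Molar mass of Fe3Al2Si3O12 = 3·55.845 + 2·26.982 + 3·28.085 + 12·15.999 = 497.742 g/mol.
Each formula unit contains 3 Fe, equivalent to 3/1 = 3.0000 mol FeO.
M(FeO) = 1×55.845 + 1×15.999 = 71.844 g/mol.
Mass of FeO per formula unit = 3.0000 × 71.844 = 215.532 g.
FeO wt% = 215.532 / 497.742 × 100 = 43.30%.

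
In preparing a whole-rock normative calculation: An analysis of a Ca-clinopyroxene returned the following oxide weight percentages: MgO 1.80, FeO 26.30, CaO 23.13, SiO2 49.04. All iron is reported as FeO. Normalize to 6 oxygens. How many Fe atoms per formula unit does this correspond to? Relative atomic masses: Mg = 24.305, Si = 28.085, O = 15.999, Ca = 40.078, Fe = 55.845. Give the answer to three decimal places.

MgO (M=40.304): mol = 0.04466; Mg = 0.04466, O = 0.04466.
FeO (M=71.844): mol = 0.36607; Fe = 0.36607, O = 0.36607.
CaO (M=56.077): mol = 0.41247; Ca = 0.41247, O = 0.41247.
SiO2 (M=60.083): mol = 0.81620; Si = 0.81620, O = 1.63240.
ΣO = 2.45560; factor = 6/ΣO = 2.44339.
Fe apfu = 0.36607 × 2.44339 = 0.894.

0.894 Fe apfu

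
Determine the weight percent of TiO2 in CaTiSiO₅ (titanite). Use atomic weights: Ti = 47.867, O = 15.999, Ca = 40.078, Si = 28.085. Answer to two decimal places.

40.74 wt%

Formula mass = 196.025 g/mol.
1 Ti → 1.0000 mol TiO2 per formula unit; M(TiO2) = 79.865, so TiO2 mass = 79.865 g.
79.865/196.025 × 100 = 40.74 wt%.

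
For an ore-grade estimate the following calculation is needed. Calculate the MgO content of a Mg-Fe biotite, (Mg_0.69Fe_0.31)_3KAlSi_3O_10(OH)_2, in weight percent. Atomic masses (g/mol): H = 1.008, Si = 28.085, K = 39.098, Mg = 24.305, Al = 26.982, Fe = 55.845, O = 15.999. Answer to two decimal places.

M((Mg_0.69Fe_0.31)_3KAlSi_3O_10(OH)_2) = 446.586 g/mol; M(MgO) = 40.304 g/mol.
Moles MgO per formula unit = 2.07 Mg ÷ 1 = 2.0700.
MgO fraction = (2.0700 × 40.304) / 446.586 = 83.429/446.586 = 0.1868.

18.68 wt%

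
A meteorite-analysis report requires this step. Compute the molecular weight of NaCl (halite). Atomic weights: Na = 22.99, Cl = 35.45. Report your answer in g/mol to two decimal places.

58.44 g/mol

Na: 1 × 22.99 = 22.9900
Cl: 1 × 35.45 = 35.4500
Summing the contributions gives the formula mass.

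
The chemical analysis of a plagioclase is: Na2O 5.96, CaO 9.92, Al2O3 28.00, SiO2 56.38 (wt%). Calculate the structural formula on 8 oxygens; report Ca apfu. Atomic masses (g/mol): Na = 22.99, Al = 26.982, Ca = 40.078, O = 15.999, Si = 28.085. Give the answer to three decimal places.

5.96 wt% Na2O ÷ 61.979 g/mol = 0.09616 mol, giving 0.19232 Na and 0.09616 O.
9.92 wt% CaO ÷ 56.077 g/mol = 0.17690 mol, giving 0.17690 Ca and 0.17690 O.
28.00 wt% Al2O3 ÷ 101.961 g/mol = 0.27461 mol, giving 0.54922 Al and 0.82383 O.
56.38 wt% SiO2 ÷ 60.083 g/mol = 0.93837 mol, giving 0.93837 Si and 1.87674 O.
Oxygen sums to 2.97363; scaling by 8/2.97363 = 2.69031 puts the formula on 8 O.
Ca: 0.17690 × 2.69031 = 0.476 atoms per formula unit.

0.476 Ca apfu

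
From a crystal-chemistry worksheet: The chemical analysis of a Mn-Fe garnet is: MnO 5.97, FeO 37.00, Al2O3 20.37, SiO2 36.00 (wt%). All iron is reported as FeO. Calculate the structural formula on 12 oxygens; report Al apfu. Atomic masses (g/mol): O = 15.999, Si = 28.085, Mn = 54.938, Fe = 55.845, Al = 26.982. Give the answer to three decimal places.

5.97 wt% MnO ÷ 70.937 g/mol = 0.08416 mol, giving 0.08416 Mn and 0.08416 O.
37.00 wt% FeO ÷ 71.844 g/mol = 0.51500 mol, giving 0.51500 Fe and 0.51500 O.
20.37 wt% Al2O3 ÷ 101.961 g/mol = 0.19978 mol, giving 0.39956 Al and 0.59934 O.
36.00 wt% SiO2 ÷ 60.083 g/mol = 0.59917 mol, giving 0.59917 Si and 1.19834 O.
Oxygen sums to 2.39684; scaling by 12/2.39684 = 5.00659 puts the formula on 12 O.
Al: 0.39956 × 5.00659 = 2.000 atoms per formula unit.

2.000 Al apfu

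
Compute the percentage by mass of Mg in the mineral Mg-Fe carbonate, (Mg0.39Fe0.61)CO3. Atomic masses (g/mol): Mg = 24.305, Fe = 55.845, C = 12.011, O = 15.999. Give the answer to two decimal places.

9.15 mass %

Formula mass = 0.39·24.305 + 0.61·55.845 + 1·12.011 + 3·15.999 = 103.552 g/mol, of which 9.479 g is Mg.
So Mg makes up 9.479/103.552 = 0.0915 of the mass, i.e. 9.15%.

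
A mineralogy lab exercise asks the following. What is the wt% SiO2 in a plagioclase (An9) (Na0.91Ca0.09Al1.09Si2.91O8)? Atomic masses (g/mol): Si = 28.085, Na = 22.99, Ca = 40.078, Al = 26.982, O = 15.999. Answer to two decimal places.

M(Na0.91Ca0.09Al1.09Si2.91O8) = 263.658 g/mol; M(SiO2) = 60.083 g/mol.
Moles SiO2 per formula unit = 2.91 Si ÷ 1 = 2.9100.
SiO2 fraction = (2.9100 × 60.083) / 263.658 = 174.842/263.658 = 0.6631.

66.31 wt%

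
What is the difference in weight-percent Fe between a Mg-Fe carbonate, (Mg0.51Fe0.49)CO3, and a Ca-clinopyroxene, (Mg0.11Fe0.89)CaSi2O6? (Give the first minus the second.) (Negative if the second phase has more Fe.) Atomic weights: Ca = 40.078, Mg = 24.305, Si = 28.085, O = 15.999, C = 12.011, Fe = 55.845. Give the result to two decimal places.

First mineral: 27.364 g Fe in 99.768 g formula = 27.43 wt% Fe.
Second mineral: 49.702 g Fe in 244.618 g formula = 20.32 wt% Fe.
27.43% − 20.32% gives a difference of 7.11 percentage points.

7.11 percentage points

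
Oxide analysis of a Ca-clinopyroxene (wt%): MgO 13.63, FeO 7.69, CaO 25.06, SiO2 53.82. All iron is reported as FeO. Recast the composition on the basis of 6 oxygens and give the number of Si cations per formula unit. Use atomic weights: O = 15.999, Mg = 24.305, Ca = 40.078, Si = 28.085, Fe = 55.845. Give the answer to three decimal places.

13.63 wt% MgO ÷ 40.304 g/mol = 0.33818 mol, giving 0.33818 Mg and 0.33818 O.
7.69 wt% FeO ÷ 71.844 g/mol = 0.10704 mol, giving 0.10704 Fe and 0.10704 O.
25.06 wt% CaO ÷ 56.077 g/mol = 0.44689 mol, giving 0.44689 Ca and 0.44689 O.
53.82 wt% SiO2 ÷ 60.083 g/mol = 0.89576 mol, giving 0.89576 Si and 1.79152 O.
Oxygen sums to 2.68363; scaling by 6/2.68363 = 2.23578 puts the formula on 6 O.
Si: 0.89576 × 2.23578 = 2.003 atoms per formula unit.

2.003 Si apfu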